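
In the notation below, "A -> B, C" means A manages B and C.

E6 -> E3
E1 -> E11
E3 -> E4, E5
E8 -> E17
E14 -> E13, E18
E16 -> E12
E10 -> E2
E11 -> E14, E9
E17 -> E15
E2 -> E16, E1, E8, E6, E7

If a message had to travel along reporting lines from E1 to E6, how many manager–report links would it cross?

E1 is 1 level below E2, and E6 is 1 level below E2 (their lowest common manager). The shortest path runs up from E1 to E2 and back down to E6: 1 + 1 = 2 links.

2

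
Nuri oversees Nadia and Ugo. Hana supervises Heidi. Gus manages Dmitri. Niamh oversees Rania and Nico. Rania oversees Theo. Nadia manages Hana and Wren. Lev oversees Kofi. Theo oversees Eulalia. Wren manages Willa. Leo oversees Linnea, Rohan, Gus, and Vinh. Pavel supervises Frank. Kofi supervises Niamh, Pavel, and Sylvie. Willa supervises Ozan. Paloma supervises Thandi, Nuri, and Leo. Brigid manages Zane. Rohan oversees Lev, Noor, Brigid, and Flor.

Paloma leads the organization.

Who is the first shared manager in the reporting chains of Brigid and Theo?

Brigid's chain of managers is Rohan, Leo, Paloma. Theo's chain of managers is Rania, Niamh, Kofi, Lev, Rohan, Leo, Paloma. The first manager that appears in both chains is Rohan.

Rohan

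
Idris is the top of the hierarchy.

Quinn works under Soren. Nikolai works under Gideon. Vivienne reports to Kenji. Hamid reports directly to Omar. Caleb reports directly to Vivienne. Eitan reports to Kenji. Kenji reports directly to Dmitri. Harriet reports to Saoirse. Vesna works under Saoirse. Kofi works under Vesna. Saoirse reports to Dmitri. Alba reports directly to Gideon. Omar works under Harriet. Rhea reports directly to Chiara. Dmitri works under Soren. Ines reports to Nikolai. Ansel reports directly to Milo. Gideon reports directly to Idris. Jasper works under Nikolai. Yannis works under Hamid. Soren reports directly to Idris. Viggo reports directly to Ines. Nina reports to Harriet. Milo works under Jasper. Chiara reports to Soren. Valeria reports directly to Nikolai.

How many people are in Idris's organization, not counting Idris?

Idris directly manages Soren, Gideon. Under Soren: Quinn, Chiara, Rhea, Dmitri, Kenji, Vivienne, Caleb, Eitan, Saoirse, Vesna, Kofi, Harriet, Nina, Omar, Hamid, Yannis (16). Under Gideon: Alba, Nikolai, Valeria, Jasper, Milo, Ansel, Ines, Viggo (8). So Idris's organization is 2 direct reports plus everyone under them: 17 + 9 = 26.

26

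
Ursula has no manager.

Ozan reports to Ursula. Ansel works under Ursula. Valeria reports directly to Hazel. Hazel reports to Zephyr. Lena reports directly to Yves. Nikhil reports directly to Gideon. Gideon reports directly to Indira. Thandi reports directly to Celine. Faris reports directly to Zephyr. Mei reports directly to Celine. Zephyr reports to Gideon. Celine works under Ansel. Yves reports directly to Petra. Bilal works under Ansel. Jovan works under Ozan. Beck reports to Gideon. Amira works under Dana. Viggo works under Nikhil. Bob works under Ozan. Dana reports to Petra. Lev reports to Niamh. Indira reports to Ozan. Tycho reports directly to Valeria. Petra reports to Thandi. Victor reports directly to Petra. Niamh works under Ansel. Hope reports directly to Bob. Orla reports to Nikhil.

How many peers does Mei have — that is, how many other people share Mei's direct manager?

1

Mei reports to Celine. Celine's other direct reports are Thandi — 1 peer.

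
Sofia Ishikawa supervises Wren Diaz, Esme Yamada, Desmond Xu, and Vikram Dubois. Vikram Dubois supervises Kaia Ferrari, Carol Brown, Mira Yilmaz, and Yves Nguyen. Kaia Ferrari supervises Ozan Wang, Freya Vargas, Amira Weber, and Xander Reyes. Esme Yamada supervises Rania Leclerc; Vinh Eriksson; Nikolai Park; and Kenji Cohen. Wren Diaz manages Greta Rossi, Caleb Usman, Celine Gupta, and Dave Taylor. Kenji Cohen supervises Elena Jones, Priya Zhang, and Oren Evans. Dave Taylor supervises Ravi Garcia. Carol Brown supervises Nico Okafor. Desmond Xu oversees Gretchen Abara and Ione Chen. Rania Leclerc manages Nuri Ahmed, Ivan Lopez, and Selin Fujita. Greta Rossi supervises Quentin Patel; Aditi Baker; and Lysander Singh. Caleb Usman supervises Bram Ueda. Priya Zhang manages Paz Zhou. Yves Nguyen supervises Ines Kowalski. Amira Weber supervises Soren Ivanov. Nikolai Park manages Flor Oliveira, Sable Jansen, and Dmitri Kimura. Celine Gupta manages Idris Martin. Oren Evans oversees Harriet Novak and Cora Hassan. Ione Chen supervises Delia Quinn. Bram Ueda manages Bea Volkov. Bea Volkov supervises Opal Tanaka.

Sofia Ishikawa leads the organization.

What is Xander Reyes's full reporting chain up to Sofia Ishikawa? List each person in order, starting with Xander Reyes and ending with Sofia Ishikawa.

Xander Reyes reports to Kaia Ferrari. Kaia Ferrari reports to Vikram Dubois. Vikram Dubois reports to Sofia Ishikawa. Sofia Ishikawa is at the top.

Xander Reyes -> Kaia Ferrari -> Vikram Dubois -> Sofia Ishikawa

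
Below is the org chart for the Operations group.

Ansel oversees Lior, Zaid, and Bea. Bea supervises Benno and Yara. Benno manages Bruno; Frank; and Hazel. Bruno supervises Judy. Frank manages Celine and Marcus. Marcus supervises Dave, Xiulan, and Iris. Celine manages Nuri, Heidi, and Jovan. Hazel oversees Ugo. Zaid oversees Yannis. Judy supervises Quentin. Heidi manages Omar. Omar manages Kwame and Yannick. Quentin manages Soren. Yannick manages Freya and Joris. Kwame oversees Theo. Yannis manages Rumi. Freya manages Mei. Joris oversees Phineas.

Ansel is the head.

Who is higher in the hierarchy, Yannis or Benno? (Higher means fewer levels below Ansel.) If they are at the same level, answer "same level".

Both Yannis and Benno are 2 levels below Ansel.

same level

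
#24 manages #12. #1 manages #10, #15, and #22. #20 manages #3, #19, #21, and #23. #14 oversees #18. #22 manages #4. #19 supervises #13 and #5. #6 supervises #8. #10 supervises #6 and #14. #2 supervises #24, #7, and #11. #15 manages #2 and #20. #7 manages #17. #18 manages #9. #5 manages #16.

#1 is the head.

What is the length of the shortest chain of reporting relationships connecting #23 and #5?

#23 is 1 level below #20, and #5 is 2 levels below #20 (their lowest common manager). The shortest path runs up from #23 to #20 and back down to #5: 1 + 2 = 3 links.

3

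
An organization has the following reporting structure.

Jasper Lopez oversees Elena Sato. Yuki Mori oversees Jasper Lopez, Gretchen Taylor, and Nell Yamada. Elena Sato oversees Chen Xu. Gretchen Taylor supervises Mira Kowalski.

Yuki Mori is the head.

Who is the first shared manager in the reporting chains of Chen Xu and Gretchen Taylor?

Yuki Mori

Chen Xu's chain of managers is Elena Sato, Jasper Lopez, Yuki Mori. Gretchen Taylor's chain of managers is Yuki Mori. The first manager that appears in both chains is Yuki Mori.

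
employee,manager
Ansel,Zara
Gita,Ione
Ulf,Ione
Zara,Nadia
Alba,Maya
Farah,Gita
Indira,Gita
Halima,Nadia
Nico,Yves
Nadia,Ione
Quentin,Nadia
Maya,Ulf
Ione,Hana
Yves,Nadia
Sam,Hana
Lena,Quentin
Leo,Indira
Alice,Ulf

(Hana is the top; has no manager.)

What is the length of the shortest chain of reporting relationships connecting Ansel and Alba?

Ansel is 3 levels below Ione, and Alba is 3 levels below Ione (their lowest common manager). The shortest path runs up from Ansel to Ione and back down to Alba: 3 + 3 = 6 links.

6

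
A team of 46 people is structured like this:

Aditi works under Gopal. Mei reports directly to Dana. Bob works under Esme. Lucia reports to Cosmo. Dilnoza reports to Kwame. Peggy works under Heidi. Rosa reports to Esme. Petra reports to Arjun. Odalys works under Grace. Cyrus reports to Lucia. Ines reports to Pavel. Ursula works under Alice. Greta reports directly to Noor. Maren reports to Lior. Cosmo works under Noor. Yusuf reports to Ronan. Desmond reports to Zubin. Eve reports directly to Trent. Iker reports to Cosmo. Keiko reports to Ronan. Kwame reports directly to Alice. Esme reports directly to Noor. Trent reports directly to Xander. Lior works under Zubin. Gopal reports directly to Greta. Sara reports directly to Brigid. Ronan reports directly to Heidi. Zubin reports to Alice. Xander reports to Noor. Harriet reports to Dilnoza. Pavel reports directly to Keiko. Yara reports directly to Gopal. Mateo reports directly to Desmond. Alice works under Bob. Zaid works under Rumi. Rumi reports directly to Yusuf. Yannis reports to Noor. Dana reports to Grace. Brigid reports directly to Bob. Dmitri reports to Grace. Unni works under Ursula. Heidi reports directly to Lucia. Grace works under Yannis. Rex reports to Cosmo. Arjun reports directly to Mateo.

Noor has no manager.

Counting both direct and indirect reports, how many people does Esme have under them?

17

Esme directly manages Bob, Rosa. Under Bob: Alice, Zubin, Lior, Maren, Desmond, Mateo, Arjun, Petra, Ursula, Unni, Kwame, Dilnoza, Harriet, Brigid, Sara (15). Rosa has no reports. So Esme's organization is 2 direct reports plus everyone under them: 16 + 1 = 17.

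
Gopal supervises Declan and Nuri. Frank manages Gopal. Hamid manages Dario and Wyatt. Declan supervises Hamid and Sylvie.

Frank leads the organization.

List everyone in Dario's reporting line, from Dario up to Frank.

Dario reports to Hamid. Hamid reports to Declan. Declan reports to Gopal. Gopal reports to Frank. Frank is at the top.

Dario -> Hamid -> Declan -> Gopal -> Frank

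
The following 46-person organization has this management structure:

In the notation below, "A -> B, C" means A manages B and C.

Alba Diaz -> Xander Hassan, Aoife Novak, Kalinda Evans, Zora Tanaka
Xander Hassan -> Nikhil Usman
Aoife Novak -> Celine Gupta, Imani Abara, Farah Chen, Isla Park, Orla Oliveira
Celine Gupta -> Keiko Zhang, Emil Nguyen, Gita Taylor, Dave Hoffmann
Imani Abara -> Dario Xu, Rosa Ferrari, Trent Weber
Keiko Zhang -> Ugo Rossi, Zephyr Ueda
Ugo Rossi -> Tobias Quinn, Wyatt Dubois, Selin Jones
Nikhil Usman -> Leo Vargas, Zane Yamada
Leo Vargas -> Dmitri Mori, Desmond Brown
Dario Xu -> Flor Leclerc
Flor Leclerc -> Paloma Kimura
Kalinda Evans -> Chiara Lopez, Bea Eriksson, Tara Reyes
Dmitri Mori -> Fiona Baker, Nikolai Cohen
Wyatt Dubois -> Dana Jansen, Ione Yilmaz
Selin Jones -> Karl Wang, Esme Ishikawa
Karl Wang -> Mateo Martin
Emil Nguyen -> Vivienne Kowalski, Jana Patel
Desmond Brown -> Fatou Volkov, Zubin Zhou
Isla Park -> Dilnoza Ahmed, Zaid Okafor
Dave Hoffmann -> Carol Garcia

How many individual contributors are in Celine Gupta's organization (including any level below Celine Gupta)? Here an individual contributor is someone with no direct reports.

10

The people in Celine Gupta's organization with no one reporting to them are Carol Garcia, Gita Taylor, Jana Patel, Vivienne Kowalski, Zephyr Ueda, Esme Ishikawa, Mateo Martin, Ione Yilmaz, Dana Jansen, Tobias Quinn. That is 10.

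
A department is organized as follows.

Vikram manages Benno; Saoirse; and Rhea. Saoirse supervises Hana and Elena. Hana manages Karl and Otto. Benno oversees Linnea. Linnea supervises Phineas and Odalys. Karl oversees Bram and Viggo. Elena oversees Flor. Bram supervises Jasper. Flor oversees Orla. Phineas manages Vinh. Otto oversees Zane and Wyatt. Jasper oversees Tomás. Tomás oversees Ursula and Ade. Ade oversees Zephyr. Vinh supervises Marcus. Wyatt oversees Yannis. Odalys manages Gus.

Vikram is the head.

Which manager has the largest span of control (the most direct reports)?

Direct-report counts: Vikram has 3; Benno has 1; Linnea has 2; Odalys has 1; Phineas has 1; Vinh has 1; Saoirse has 2; Elena has 1; Flor has 1; Hana has 2; Otto has 2; Wyatt has 1; Karl has 2; Bram has 1; Jasper has 1; Tomás has 2; Ade has 1. The largest is 3, held by Vikram.

Vikram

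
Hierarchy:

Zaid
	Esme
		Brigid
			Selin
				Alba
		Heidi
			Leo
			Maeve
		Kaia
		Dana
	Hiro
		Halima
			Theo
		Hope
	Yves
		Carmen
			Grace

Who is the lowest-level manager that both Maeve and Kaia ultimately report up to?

Esme

Maeve's chain of managers is Heidi, Esme, Zaid. Kaia's chain of managers is Esme, Zaid. The first manager that appears in both chains is Esme.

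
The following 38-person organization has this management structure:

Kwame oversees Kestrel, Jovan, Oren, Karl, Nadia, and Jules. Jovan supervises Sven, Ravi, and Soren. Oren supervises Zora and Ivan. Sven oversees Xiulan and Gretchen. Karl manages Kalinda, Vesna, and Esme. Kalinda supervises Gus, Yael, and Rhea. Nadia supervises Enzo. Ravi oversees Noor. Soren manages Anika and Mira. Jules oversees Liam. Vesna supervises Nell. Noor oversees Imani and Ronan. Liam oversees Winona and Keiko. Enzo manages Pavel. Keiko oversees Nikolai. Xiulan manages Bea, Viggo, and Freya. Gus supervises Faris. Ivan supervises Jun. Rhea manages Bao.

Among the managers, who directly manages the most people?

Kwame

Direct-report counts: Kwame has 6; Jules has 1; Liam has 2; Keiko has 1; Nadia has 1; Enzo has 1; Karl has 3; Vesna has 1; Kalinda has 3; Rhea has 1; Gus has 1; Oren has 2; Ivan has 1; Jovan has 3; Soren has 2; Ravi has 1; Noor has 2; Sven has 2; Xiulan has 3. The largest is 6, held by Kwame.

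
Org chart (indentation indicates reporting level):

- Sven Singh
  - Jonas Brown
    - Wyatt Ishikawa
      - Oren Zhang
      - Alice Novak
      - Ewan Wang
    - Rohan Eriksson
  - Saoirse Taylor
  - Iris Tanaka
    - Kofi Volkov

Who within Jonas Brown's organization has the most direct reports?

Direct-report counts within Jonas Brown's organization: Jonas Brown has 2; Wyatt Ishikawa has 3. The largest is 3, held by Wyatt Ishikawa.

Wyatt Ishikawa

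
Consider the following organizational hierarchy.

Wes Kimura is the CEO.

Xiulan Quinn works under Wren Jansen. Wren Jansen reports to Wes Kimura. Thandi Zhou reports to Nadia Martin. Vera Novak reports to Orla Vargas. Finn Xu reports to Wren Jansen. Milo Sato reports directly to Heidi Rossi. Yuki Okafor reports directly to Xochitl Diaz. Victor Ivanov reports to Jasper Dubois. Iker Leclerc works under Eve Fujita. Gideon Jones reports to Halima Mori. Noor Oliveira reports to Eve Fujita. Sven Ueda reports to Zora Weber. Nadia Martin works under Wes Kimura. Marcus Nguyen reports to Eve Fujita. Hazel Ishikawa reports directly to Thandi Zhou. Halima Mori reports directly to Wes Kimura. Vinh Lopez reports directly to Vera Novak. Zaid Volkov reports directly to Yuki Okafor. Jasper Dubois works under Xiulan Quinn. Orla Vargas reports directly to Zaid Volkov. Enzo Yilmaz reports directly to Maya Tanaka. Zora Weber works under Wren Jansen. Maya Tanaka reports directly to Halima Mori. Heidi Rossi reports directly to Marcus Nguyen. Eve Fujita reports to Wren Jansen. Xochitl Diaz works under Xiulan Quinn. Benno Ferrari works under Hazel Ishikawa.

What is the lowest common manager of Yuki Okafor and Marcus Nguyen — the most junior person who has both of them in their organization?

Yuki Okafor's chain of managers is Xochitl Diaz, Xiulan Quinn, Wren Jansen, Wes Kimura. Marcus Nguyen's chain of managers is Eve Fujita, Wren Jansen, Wes Kimura. The first manager that appears in both chains is Wren Jansen.

Wren Jansen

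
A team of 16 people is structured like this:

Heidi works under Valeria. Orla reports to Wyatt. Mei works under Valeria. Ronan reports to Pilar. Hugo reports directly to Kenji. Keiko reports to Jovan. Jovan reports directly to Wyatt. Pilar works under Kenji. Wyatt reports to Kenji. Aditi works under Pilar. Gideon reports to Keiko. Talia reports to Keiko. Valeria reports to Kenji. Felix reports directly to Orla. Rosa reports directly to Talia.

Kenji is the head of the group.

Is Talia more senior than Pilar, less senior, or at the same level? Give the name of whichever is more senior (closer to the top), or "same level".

Talia is 4 levels below Kenji; Pilar is 1. Pilar is higher.

Pilar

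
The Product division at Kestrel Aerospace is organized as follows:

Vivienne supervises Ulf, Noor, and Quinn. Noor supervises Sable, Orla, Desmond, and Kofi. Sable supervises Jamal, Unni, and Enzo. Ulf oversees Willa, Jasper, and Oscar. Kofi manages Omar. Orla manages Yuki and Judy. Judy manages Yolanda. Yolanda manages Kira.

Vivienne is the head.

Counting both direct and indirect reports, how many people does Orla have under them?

Orla directly manages Yuki, Judy. Yuki has no reports. Under Judy: Yolanda, Kira (2). So Orla's organization is 2 direct reports plus everyone under them: 1 + 3 = 4.

4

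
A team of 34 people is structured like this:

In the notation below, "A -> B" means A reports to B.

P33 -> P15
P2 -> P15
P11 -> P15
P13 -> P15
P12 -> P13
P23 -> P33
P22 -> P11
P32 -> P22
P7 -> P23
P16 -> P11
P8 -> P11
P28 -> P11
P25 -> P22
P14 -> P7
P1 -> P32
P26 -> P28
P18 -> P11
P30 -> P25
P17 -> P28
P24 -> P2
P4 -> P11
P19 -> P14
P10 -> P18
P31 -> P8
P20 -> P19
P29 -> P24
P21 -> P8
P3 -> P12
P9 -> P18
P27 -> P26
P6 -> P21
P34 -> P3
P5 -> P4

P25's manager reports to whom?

P11

P25 reports to P22, and P22 reports to P11. So P25's skip-level manager is P11.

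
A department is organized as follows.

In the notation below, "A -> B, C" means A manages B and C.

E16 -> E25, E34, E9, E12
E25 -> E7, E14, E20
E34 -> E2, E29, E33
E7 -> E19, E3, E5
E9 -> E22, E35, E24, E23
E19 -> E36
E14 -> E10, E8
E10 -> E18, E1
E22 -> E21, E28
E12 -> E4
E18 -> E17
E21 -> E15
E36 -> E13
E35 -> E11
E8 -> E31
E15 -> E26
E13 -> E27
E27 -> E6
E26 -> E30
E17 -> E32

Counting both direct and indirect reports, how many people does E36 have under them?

E36 directly manages E13. Under E13: E27, E6 (2). That's 3 in total.

3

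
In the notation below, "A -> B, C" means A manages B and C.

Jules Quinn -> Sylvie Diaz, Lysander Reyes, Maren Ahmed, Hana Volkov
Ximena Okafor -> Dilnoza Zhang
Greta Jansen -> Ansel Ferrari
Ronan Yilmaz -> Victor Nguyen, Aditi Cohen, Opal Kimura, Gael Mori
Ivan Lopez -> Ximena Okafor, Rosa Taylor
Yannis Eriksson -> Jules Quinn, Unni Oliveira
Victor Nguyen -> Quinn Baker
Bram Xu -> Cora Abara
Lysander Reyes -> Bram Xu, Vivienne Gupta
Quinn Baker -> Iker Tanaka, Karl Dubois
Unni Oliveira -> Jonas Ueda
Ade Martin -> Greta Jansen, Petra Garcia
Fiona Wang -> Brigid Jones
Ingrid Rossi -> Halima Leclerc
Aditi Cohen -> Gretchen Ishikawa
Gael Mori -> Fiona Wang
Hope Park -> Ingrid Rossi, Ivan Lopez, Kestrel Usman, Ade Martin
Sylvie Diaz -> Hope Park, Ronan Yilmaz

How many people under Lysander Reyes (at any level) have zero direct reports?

2

The people in Lysander Reyes's organization with no one reporting to them are Vivienne Gupta, Cora Abara. That is 2.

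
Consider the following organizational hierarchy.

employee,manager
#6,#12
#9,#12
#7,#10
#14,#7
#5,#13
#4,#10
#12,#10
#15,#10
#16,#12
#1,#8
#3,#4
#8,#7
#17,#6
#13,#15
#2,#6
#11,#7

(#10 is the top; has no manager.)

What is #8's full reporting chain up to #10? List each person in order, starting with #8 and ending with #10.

#8 -> #7 -> #10

#8 reports to #7. #7 reports to #10. #10 is at the top.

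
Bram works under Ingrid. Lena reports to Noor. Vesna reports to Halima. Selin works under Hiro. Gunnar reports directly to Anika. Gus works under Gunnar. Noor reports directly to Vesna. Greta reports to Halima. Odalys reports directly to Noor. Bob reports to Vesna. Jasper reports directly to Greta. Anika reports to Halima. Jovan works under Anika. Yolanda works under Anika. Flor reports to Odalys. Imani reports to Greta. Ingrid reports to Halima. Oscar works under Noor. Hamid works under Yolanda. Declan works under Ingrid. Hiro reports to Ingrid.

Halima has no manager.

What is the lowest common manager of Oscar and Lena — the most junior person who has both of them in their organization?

Noor

Oscar's chain of managers is Noor, Vesna, Halima. Lena's chain of managers is Noor, Vesna, Halima. The first manager that appears in both chains is Noor.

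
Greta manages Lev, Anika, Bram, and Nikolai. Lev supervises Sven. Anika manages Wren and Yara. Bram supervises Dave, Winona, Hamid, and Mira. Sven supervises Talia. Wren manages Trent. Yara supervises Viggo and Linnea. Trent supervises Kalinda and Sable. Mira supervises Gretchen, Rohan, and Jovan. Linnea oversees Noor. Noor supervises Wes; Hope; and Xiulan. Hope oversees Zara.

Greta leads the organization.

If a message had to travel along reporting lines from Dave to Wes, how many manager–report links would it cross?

7

Dave is 2 levels below Greta, and Wes is 5 levels below Greta (their lowest common manager). The shortest path runs up from Dave to Greta and back down to Wes: 2 + 5 = 7 links.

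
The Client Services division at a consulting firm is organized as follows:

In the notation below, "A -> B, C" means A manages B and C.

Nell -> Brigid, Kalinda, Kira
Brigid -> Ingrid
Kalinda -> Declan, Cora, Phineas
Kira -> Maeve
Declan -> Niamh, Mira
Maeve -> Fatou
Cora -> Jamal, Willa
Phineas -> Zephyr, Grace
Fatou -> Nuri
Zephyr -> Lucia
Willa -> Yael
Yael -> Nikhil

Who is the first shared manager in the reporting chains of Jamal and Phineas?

Jamal's chain of managers is Cora, Kalinda, Nell. Phineas's chain of managers is Kalinda, Nell. The first manager that appears in both chains is Kalinda.

Kalinda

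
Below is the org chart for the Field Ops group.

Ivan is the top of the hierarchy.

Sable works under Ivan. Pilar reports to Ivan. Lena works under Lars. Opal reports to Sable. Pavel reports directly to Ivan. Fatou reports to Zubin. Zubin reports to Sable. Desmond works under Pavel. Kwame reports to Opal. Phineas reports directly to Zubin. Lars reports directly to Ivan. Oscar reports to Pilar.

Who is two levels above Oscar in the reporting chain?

Ivan

Oscar reports to Pilar, and Pilar reports to Ivan. So Oscar's skip-level manager is Ivan.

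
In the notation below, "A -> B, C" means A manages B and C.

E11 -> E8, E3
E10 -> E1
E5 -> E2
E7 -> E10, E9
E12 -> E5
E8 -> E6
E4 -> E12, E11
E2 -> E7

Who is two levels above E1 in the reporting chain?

E7

E1 reports to E10, and E10 reports to E7. So E1's skip-level manager is E7.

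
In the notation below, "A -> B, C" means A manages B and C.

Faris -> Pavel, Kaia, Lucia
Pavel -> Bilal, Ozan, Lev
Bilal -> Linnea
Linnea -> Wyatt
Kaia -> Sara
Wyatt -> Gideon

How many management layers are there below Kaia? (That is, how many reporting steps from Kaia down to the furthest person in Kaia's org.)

1

The longest chain under Kaia runs Kaia → Sara, which is 1 level below Kaia.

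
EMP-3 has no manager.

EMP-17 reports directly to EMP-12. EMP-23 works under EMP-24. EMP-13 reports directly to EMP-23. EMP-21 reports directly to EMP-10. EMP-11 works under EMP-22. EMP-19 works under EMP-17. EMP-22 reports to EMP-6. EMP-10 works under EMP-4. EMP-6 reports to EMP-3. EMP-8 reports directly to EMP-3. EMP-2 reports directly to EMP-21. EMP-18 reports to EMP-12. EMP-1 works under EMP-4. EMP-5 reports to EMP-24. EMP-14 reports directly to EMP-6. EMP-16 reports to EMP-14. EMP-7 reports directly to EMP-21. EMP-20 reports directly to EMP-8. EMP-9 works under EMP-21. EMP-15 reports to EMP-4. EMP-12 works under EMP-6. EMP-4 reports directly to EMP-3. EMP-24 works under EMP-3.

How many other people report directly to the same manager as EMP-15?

EMP-15 reports to EMP-4. EMP-4's other direct reports are EMP-1, EMP-10 — 2 peers.

2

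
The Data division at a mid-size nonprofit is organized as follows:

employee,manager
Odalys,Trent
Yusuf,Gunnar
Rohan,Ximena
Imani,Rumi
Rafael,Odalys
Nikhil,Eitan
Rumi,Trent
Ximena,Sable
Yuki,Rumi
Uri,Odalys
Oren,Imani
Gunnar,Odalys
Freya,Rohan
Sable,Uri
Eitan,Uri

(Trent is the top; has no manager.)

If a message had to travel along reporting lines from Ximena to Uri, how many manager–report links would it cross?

Ximena is in Uri's organization: the chain from Ximena up to Uri is Ximena → Sable → Uri, which is 2 links.

2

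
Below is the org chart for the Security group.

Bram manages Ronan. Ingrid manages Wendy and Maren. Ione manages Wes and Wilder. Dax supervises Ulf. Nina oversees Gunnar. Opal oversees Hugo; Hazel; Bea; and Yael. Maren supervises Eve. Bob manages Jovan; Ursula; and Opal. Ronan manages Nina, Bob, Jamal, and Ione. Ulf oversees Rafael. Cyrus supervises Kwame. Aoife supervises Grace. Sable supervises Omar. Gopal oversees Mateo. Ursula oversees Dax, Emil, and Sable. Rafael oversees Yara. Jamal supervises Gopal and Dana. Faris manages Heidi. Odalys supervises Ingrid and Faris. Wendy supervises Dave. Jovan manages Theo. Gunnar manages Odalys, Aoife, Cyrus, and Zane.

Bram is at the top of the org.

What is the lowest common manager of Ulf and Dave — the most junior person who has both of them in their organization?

Ronan

Ulf's chain of managers is Dax, Ursula, Bob, Ronan, Bram. Dave's chain of managers is Wendy, Ingrid, Odalys, Gunnar, Nina, Ronan, Bram. The first manager that appears in both chains is Ronan.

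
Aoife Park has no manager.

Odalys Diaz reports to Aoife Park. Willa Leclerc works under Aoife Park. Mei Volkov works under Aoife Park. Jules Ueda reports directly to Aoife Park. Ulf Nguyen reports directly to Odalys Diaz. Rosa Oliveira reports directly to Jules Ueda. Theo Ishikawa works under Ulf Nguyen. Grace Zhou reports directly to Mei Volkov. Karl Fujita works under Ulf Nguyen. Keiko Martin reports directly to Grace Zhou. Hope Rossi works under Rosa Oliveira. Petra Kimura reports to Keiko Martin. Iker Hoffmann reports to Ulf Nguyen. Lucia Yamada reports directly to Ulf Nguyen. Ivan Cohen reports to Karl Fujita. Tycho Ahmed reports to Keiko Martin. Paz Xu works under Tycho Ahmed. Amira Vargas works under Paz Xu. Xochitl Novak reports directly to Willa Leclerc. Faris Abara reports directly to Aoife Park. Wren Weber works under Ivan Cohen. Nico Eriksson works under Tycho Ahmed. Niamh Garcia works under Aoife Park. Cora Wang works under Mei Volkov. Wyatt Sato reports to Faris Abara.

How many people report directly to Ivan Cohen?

Ivan Cohen directly manages Wren Weber. That is 1 direct report.

1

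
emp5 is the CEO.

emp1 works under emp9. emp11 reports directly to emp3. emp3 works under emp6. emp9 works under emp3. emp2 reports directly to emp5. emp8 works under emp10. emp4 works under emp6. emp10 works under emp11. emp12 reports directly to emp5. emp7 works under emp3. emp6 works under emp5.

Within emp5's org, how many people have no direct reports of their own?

6

The people in emp5's organization with no one reporting to them are emp2, emp7, emp8, emp1, emp4, emp12. That is 6.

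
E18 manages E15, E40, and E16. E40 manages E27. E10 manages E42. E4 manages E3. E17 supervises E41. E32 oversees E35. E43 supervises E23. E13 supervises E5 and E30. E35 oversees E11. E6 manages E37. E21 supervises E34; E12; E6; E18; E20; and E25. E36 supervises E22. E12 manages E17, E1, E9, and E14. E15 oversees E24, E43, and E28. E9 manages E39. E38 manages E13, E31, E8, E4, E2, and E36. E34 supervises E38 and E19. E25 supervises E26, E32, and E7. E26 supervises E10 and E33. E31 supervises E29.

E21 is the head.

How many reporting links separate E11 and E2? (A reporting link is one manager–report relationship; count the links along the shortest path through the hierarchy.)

E11 is 4 levels below E21, and E2 is 3 levels below E21 (their lowest common manager). The shortest path runs up from E11 to E21 and back down to E2: 4 + 3 = 7 links.

7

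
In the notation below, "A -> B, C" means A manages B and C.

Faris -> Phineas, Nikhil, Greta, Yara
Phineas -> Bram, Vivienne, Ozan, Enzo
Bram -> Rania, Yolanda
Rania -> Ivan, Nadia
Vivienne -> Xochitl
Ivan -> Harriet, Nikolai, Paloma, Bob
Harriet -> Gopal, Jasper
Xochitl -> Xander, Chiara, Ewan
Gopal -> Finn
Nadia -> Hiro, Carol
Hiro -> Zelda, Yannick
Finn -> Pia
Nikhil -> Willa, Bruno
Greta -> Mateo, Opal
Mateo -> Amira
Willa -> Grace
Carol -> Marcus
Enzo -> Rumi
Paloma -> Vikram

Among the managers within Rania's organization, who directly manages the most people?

Ivan

Direct-report counts within Rania's organization: Rania has 2; Nadia has 2; Carol has 1; Hiro has 2; Ivan has 4; Paloma has 1; Harriet has 2; Gopal has 1; Finn has 1. The largest is 4, held by Ivan.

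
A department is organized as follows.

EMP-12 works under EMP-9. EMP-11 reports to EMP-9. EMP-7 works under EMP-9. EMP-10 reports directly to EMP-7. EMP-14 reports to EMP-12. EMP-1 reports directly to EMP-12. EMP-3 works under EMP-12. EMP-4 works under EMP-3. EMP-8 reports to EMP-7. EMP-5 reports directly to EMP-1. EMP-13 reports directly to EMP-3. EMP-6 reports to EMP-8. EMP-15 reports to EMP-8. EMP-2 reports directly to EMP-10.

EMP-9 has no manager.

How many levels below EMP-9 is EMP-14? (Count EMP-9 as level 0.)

Chain from EMP-14 up to EMP-9: EMP-14 → EMP-12 → EMP-9. That is 2 steps up, so EMP-14 is 2 levels below EMP-9.

2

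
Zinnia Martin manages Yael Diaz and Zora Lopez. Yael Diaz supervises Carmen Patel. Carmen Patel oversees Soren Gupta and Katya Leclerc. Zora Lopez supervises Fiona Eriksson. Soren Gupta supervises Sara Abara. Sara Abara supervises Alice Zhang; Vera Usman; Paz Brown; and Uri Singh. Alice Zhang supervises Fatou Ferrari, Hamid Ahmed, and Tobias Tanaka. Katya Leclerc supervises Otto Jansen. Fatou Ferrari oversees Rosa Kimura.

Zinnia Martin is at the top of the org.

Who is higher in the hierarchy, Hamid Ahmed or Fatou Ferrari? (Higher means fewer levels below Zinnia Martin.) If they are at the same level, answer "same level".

same level

Both Hamid Ahmed and Fatou Ferrari are 6 levels below Zinnia Martin.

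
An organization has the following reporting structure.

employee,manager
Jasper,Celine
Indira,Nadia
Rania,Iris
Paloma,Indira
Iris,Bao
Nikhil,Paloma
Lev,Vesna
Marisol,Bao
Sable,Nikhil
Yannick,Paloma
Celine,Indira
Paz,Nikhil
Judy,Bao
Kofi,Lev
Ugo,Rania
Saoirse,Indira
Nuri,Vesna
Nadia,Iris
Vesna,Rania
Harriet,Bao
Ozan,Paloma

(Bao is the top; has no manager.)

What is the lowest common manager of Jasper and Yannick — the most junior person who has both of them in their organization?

Indira

Jasper's chain of managers is Celine, Indira, Nadia, Iris, Bao. Yannick's chain of managers is Paloma, Indira, Nadia, Iris, Bao. The first manager that appears in both chains is Indira.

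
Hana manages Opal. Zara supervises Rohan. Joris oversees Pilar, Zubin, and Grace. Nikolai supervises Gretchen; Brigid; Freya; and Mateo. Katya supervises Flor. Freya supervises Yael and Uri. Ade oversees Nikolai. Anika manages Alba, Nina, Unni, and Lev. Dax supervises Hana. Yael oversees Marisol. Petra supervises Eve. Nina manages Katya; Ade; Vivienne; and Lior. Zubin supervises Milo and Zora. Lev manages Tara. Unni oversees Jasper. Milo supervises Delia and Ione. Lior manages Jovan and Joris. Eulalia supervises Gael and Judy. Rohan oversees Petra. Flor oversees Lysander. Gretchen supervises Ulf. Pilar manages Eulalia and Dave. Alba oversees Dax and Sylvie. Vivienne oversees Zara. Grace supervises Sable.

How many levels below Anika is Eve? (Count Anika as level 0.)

Chain from Eve up to Anika: Eve → Petra → Rohan → Zara → Vivienne → Nina → Anika. That is 6 steps up, so Eve is 6 levels below Anika.

6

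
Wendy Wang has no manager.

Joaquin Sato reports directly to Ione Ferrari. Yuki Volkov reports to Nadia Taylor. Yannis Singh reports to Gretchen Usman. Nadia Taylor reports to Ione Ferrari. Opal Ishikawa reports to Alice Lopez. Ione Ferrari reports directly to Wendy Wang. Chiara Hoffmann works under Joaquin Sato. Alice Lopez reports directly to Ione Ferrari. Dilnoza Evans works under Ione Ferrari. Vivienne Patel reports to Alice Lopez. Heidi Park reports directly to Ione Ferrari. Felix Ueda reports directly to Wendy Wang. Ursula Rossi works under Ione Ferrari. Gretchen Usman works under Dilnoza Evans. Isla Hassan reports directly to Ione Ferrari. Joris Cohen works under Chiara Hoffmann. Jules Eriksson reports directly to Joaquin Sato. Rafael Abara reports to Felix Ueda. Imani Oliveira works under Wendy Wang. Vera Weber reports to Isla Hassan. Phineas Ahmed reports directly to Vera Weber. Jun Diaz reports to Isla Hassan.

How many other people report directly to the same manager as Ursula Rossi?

Ursula Rossi reports to Ione Ferrari. Ione Ferrari's other direct reports are Dilnoza Evans, Joaquin Sato, Heidi Park, Alice Lopez, Nadia Taylor, Isla Hassan — 6 peers.

6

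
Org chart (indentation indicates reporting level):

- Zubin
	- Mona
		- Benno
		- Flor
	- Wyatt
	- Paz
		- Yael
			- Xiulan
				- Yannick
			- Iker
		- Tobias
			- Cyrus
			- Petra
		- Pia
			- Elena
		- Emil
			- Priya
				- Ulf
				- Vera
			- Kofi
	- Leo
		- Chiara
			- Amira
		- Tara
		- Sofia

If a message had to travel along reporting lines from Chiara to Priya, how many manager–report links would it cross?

5

Chiara is 2 levels below Zubin, and Priya is 3 levels below Zubin (their lowest common manager). The shortest path runs up from Chiara to Zubin and back down to Priya: 2 + 3 = 5 links.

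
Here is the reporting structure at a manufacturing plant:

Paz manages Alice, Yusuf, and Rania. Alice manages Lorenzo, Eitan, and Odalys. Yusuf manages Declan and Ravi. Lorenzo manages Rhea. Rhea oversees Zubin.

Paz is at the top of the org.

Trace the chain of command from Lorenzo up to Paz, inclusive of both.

Lorenzo -> Alice -> Paz

Lorenzo reports to Alice. Alice reports to Paz. Paz is at the top.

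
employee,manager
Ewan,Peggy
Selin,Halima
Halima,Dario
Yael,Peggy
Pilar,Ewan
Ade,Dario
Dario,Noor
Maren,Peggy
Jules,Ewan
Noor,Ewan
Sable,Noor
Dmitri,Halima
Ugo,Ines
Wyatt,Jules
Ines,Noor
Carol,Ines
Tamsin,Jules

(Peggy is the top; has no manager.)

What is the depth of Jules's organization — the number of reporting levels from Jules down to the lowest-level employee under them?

The longest chain under Jules runs Jules → Wyatt, which is 1 level below Jules.

1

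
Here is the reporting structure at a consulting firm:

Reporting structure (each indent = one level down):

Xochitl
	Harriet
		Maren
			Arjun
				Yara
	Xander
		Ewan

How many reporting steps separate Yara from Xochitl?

4

Chain from Yara up to Xochitl: Yara → Arjun → Maren → Harriet → Xochitl. That is 4 steps up, so Yara is 4 levels below Xochitl.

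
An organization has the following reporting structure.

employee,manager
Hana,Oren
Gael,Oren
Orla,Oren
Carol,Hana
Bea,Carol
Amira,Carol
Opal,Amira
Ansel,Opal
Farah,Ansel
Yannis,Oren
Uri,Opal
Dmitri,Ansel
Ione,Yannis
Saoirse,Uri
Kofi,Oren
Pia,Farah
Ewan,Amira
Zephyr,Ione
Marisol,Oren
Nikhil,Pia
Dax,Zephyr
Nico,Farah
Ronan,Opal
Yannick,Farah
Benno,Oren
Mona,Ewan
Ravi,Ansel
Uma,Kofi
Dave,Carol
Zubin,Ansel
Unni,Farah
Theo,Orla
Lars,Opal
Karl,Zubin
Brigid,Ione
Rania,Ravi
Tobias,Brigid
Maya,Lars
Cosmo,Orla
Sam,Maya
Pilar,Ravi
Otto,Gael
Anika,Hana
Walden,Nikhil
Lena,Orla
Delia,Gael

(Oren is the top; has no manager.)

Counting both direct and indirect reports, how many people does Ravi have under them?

Ravi directly manages Rania, Pilar. Rania has no reports. Pilar has no reports. So Ravi's organization is 2 direct reports plus everyone under them: 1 + 1 = 2.

2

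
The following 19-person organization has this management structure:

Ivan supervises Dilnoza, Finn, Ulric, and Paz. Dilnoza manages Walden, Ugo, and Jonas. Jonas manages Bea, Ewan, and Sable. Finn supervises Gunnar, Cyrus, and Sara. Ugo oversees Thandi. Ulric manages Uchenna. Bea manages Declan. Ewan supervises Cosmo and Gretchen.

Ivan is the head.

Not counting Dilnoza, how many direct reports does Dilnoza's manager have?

3

Dilnoza reports to Ivan. Ivan's other direct reports are Finn, Ulric, Paz — 3 peers.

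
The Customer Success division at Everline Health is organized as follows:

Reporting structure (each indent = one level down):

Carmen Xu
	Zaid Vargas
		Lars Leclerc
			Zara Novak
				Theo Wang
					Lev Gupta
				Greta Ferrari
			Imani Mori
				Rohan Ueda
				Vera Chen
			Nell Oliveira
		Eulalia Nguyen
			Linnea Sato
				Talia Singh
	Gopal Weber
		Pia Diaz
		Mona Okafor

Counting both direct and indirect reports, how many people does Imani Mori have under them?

Imani Mori directly manages Rohan Ueda, Vera Chen. Rohan Ueda has no reports. Vera Chen has no reports. So Imani Mori's organization is 2 direct reports plus everyone under them: 1 + 1 = 2.

2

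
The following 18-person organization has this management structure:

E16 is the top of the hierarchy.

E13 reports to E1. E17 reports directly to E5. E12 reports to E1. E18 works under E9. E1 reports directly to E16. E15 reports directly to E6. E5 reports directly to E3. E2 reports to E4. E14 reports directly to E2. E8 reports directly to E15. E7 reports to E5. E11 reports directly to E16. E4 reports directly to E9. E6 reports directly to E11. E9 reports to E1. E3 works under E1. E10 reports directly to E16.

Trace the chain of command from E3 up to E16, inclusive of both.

E3 reports to E1. E1 reports to E16. E16 is at the top.

E3 -> E1 -> E16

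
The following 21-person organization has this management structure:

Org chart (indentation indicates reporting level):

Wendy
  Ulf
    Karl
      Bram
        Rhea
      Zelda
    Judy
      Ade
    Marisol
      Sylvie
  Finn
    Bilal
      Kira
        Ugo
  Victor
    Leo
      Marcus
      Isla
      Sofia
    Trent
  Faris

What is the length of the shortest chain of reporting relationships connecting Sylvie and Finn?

Sylvie is 3 levels below Wendy, and Finn is 1 level below Wendy (their lowest common manager). The shortest path runs up from Sylvie to Wendy and back down to Finn: 3 + 1 = 4 links.

4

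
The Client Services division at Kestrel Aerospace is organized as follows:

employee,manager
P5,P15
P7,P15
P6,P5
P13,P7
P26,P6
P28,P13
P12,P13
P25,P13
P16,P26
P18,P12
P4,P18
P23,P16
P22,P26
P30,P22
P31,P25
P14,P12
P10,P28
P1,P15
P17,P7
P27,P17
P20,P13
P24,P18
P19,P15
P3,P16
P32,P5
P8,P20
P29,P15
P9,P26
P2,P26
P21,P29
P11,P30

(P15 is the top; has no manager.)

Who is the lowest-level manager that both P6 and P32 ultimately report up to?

P6's chain of managers is P5, P15. P32's chain of managers is P5, P15. The first manager that appears in both chains is P5.

P5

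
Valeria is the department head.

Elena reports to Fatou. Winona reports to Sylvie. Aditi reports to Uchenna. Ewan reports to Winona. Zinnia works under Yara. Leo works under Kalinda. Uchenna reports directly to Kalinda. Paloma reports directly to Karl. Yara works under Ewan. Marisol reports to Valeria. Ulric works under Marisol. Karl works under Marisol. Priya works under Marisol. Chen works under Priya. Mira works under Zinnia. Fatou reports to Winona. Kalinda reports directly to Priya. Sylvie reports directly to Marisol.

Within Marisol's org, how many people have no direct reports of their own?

The people in Marisol's organization with no one reporting to them are Ulric, Paloma, Elena, Mira, Chen, Leo, Aditi. That is 7.

7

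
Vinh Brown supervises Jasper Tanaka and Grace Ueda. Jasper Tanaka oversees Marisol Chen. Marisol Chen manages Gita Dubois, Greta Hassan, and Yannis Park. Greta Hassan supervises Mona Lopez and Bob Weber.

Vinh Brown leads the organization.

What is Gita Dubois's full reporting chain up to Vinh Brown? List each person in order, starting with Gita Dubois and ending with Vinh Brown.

Gita Dubois reports to Marisol Chen. Marisol Chen reports to Jasper Tanaka. Jasper Tanaka reports to Vinh Brown. Vinh Brown is at the top.

Gita Dubois -> Marisol Chen -> Jasper Tanaka -> Vinh Brown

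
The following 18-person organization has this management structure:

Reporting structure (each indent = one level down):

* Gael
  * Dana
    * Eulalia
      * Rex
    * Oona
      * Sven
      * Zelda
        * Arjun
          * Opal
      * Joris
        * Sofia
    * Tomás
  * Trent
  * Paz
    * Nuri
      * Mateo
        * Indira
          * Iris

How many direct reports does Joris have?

Joris directly manages Sofia. That is 1 direct report.

1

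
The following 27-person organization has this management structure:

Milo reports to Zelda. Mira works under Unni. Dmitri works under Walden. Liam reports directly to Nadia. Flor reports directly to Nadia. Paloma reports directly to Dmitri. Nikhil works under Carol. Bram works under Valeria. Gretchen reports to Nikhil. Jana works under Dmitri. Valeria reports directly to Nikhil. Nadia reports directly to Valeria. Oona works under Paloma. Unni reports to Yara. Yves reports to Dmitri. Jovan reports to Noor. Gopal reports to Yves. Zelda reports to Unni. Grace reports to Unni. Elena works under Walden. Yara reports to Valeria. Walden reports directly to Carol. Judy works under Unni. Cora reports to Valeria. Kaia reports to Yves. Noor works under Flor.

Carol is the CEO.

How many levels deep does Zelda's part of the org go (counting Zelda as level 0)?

1

The longest chain under Zelda runs Zelda → Milo, which is 1 level below Zelda.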